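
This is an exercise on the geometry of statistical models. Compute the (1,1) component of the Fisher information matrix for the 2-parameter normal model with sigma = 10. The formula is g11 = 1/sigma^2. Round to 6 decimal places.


For the 2-parameter normal family, the Fisher metric has:
  g11 = 1/sigma^2, g22 = 2/sigma^2.
sigma = 10, sigma^2 = 100.
g11 = 0.010000

0.010000


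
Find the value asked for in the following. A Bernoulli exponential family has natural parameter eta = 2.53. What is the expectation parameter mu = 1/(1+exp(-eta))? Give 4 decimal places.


Dual coordinate (expectation parameter) for Bernoulli:
mu = 1/(1+exp(-eta)).
eta = 2.53.
exp(-eta) = exp(-2.53) = 0.079659.
mu = 1/(1+0.079659) = 0.9262

0.9262


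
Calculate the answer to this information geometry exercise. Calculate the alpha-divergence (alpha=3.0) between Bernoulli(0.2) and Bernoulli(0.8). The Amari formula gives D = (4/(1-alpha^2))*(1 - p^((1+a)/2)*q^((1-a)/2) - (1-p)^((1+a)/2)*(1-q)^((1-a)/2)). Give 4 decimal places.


Amari alpha-divergence:
D = (4/(1-alpha^2))*(1 - p^((1+a)/2)*q^((1-a)/2) - (1-p)^((1+a)/2)*(1-q)^((1-a)/2)).
alpha = 3.0, p = 0.2, q = 0.8.
e1 = (1+alpha)/2 = 2.0, e2 = (1-alpha)/2 = -1.0.
t1 = p^e1 * q^e2 = 0.2^2.0 * 0.8^-1.0 = 0.05.
t2 = (1-p)^e1 * (1-q)^e2 = 0.8^2.0 * 0.2^-1.0 = 3.2.
4/(1-alpha^2) = -0.5.
D = -0.5*(1 - 0.05 - 3.2) = 1.1250

1.1250


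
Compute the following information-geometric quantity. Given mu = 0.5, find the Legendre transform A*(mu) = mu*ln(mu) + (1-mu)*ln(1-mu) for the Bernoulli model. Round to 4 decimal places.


Legendre transform for Bernoulli:
A*(mu) = mu*log(mu) + (1-mu)*log(1-mu).
mu = 0.5, 1-mu = 0.5.
mu*log(mu) = 0.5*log(0.5) = -0.346574.
(1-mu)*log(1-mu) = 0.5*log(0.5) = -0.346574.
A* = -0.346574 + -0.346574 = -0.6931

-0.6931


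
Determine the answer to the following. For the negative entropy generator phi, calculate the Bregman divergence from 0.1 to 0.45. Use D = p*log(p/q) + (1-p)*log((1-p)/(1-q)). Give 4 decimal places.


Bregman divergence with negative entropy generator:
D = p*log(p/q) + (1-p)*log((1-p)/(1-q)).
p = 0.1, q = 0.45.
p*log(p/q) = 0.1*log(0.1/0.45) = -0.150408.
(1-p)*log((1-p)/(1-q)) = 0.9*log(0.9/0.55) = 0.443229.
D = -0.150408 + 0.443229 = 0.2928

0.2928


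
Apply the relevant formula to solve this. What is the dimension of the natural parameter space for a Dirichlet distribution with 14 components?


Exponential family dimension calculation:
Dirichlet with 14 components has 14 natural parameters.

14


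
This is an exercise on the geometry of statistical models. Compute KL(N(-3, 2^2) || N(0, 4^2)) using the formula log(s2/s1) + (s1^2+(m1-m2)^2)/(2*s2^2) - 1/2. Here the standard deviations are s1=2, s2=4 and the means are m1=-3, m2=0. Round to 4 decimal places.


KL divergence between normal distributions:
KL = log(s2/s1) + (s1^2 + (m1-m2)^2)/(2*s2^2) - 1/2.
log(4/2) = 0.693147.
(2^2 + (-3-0)^2)/(2*4^2) = (4 + 9)/32 = 0.40625.
KL = 0.693147 + 0.40625 - 0.5 = 0.5994

0.5994


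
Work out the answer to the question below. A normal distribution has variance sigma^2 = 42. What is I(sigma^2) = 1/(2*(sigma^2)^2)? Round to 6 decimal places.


Fisher information for variance: I(sigma^2) = 1/(2*sigma^4).
sigma^2 = 42, so sigma^4 = 1764.
I = 1/(2*1764) = 1/3528 = 0.000283

0.000283


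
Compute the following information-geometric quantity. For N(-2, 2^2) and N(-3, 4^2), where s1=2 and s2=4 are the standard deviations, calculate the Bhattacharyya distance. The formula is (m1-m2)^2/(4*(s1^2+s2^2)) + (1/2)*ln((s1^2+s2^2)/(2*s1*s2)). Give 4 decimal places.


Bhattacharyya distance between two Gaussians:
DB = (m1-m2)^2/(4*(s1^2+s2^2)) + (1/2)*ln((s1^2+s2^2)/(2*s1*s2)).
(m1-m2)^2 = (1)^2 = 1.
s1^2+s2^2 = 4 + 16 = 20.
term1 = 1/80 = 0.0125.
term2 = 0.5*ln(20/16.0) = 0.111572.
DB = 0.0125 + 0.111572 = 0.1241

0.1241


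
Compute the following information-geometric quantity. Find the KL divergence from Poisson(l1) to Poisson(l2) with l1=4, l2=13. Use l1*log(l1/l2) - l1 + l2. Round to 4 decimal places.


KL divergence for Poisson:
KL = l1*log(l1/l2) - l1 + l2.
l1 = 4, l2 = 13.
log(4/13) = -1.178655.
l1*log(l1/l2) = 4 * -1.178655 = -4.71462.
KL = -4.71462 - 4 + 13 = 4.2854

4.2854


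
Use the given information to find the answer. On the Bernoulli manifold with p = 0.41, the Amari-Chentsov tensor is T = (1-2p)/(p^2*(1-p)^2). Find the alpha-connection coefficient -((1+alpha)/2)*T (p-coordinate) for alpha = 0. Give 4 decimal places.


Skewness (Amari-Chentsov) tensor: T = (1-2p)/(p^2*(1-p)^2).
p = 0.41, 1-2p = 0.18, p^2 = 0.1681, (1-p)^2 = 0.3481.
T = 0.18/(0.1681 * 0.3481) = 3.076102.
In the p-coordinate, Gamma^(alpha) = Gamma^(0) - (alpha/2)*T with Gamma^(0) = (1/2)*g'(p) = -T/2,
so Gamma^(alpha) = -((1+alpha)/2)*T.
alpha = 0, -(1+alpha)/2 = -0.5.
Gamma = -0.5 * 3.076102 = -1.5381

-1.5381


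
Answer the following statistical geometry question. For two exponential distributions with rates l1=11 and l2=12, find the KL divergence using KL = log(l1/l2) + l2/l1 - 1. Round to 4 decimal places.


KL divergence for exponential family:
KL = log(l1/l2) + l2/l1 - 1.
log(11/12) = -0.087011.
12/11 = 1.090909.
KL = -0.087011 + 1.090909 - 1 = 0.0039

0.0039


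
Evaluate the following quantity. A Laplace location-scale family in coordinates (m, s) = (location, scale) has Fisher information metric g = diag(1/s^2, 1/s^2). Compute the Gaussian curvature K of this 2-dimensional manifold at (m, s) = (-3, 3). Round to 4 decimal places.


The metric has the form g = (A dm^2 + B ds^2)/s^2 with A = 1, B = 1.
Substitute u = sqrt(A/B)*m: g = B*(du^2 + ds^2)/s^2, i.e. B times the
Poincare upper half-plane metric, which has constant Gaussian curvature -1.
Scaling a 2D metric by a constant c divides the Gaussian curvature by c,
so K = -1/B = -1/(1) = -1.0000 everywhere (the point (m, s) = (-3, 3) is irrelevant:
the curvature is constant).
The requested Gaussian curvature is K = -1.0000.

-1.0000


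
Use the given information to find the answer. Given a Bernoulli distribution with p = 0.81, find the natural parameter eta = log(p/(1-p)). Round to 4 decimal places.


Natural parameter for Bernoulli: eta = log(p/(1-p)).
p = 0.81, 1-p = 0.19.
p/(1-p) = 4.263158.
eta = log(4.263158) = 1.4500

1.4500


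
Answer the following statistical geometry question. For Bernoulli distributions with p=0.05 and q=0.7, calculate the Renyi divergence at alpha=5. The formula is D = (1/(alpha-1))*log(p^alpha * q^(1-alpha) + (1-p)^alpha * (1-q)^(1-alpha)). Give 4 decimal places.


Renyi divergence of order alpha between Bernoulli distributions:
D = (1/(alpha-1))*log(p^alpha * q^(1-alpha) + (1-p)^alpha * (1-q)^(1-alpha)).
alpha = 5, p = 0.05, q = 0.7.
p^alpha * q^(1-alpha) = 0.05^5 * 0.7^-4 = 1e-06.
(1-p)^alpha * (1-q)^(1-alpha) = 0.95^5 * 0.3^-4 = 95.528511.
sum = 1e-06 + 95.528511 = 95.528512.
D = (1/4)*log(95.528512) = 1.1399

1.1399


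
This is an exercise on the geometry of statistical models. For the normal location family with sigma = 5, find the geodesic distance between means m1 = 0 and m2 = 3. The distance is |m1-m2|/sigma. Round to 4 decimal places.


On the fixed-variance normal subfamily, geodesic distance = |m1-m2|/sigma.
|0 - 3| = 3.
sigma = 5.
d = 3/5 = 0.6000

0.6000


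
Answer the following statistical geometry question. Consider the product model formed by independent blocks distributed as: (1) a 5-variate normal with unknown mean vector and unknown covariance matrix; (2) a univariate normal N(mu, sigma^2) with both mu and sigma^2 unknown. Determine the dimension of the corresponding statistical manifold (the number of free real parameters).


The dimension of a statistical manifold equals the number of free
(independent) real parameters of the model. For a product of independent
blocks the parameter counts add.
- 5-variate normal: 5 (mean) + 5*6/2 = 15 (symmetric covariance) = 20.
- normal (mu, sigma^2): 2.
Total = 20 + 2 = 22.
Dimension = 22

22


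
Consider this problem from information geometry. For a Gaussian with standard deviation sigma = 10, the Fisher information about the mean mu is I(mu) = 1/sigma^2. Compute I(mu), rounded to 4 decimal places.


The Fisher information for the mean of a normal distribution is I(mu) = 1/sigma^2.
sigma = 10, so sigma^2 = 100.
I(mu) = 1/100 = 0.0100

0.0100


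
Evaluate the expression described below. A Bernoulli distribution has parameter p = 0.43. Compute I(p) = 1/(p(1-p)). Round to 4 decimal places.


For Bernoulli(p), Fisher information is I(p) = 1/(p*(1-p)).
p = 0.43, 1-p = 0.57.
p*(1-p) = 0.2451.
I(p) = 1/0.2451 = 4.0800

4.0800


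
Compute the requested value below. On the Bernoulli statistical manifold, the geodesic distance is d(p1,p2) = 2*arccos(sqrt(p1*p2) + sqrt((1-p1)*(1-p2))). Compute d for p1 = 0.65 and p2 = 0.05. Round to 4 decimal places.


Geodesic distance on Bernoulli manifold:
d(p1,p2) = 2*arccos(sqrt(p1*p2) + sqrt((1-p1)*(1-p2))).
sqrt(p1*p2) = sqrt(0.65*0.05) = 0.180278.
sqrt((1-p1)*(1-p2)) = sqrt(0.35*0.95) = 0.576628.
arg = 0.180278 + 0.576628 = 0.756906.
d = 2*arccos(0.756906) = 1.4245

1.4245


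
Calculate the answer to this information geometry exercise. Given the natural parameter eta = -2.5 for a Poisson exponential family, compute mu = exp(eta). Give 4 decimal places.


Expectation parameter for Poisson exponential family:
mu = exp(eta).
eta = -2.5.
mu = exp(-2.5) = 0.0821

0.0821


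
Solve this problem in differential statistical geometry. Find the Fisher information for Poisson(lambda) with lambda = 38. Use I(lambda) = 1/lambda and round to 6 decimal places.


Fisher information for Poisson: I(lambda) = 1/lambda.
lambda = 38.
I(lambda) = 1/38 = 0.026316

0.026316


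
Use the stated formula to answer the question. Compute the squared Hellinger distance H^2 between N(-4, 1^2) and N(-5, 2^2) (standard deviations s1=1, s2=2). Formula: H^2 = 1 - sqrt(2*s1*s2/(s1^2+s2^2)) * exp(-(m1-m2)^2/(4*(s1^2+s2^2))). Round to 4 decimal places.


Squared Hellinger distance for Gaussians:
H^2 = 1 - sqrt(2*s1*s2/(s1^2+s2^2)) * exp(-(m1-m2)^2/(4*(s1^2+s2^2))).
s1^2 = 1, s2^2 = 4, s1^2+s2^2 = 5.
sqrt(2*1*2/(5)) = 0.894427.
(m1-m2)^2 = (1)^2 = 1.
exp(-1/(4*5)) = exp(-0.05) = 0.951229.
H^2 = 1 - 0.894427*0.951229 = 0.1492

0.1492


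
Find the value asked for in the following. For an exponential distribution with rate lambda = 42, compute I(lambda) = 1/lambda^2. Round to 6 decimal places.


Fisher information for exponential: I(lambda) = 1/lambda^2.
lambda = 42, lambda^2 = 1764.
I = 1/1764 = 0.000567

0.000567


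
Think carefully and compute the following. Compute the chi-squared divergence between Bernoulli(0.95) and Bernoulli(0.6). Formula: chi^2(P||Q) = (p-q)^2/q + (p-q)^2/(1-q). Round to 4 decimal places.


Chi-squared divergence between Bernoulli distributions:
chi^2 = (p-q)^2/q + (p-q)^2/(1-q).
p = 0.95, q = 0.6, p-q = 0.35.
(p-q)^2 = 0.1225.
term1 = 0.1225/0.6 = 0.204167.
term2 = 0.1225/0.4 = 0.30625.
chi^2 = 0.204167 + 0.30625 = 0.5104

0.5104


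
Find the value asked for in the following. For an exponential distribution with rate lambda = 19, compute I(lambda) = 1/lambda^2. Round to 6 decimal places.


Fisher information for exponential: I(lambda) = 1/lambda^2.
lambda = 19, lambda^2 = 361.
I = 1/361 = 0.002770

0.002770


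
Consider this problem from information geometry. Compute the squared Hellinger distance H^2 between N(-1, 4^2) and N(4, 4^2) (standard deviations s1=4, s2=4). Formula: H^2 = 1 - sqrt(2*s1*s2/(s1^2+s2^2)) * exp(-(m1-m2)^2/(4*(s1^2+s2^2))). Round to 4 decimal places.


Squared Hellinger distance for Gaussians:
H^2 = 1 - sqrt(2*s1*s2/(s1^2+s2^2)) * exp(-(m1-m2)^2/(4*(s1^2+s2^2))).
s1^2 = 16, s2^2 = 16, s1^2+s2^2 = 32.
sqrt(2*4*4/(32)) = 1.0.
(m1-m2)^2 = (-5)^2 = 25.
exp(-25/(4*32)) = exp(-0.195312) = 0.822578.
H^2 = 1 - 1.0*0.822578 = 0.1774

0.1774


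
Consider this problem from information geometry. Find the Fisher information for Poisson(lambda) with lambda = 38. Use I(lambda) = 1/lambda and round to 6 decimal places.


Fisher information for Poisson: I(lambda) = 1/lambda.
lambda = 38.
I(lambda) = 1/38 = 0.026316

0.026316


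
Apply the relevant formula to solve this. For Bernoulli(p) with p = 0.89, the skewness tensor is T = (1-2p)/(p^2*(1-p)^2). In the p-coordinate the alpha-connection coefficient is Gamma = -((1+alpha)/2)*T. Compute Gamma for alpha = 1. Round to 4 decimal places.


Skewness (Amari-Chentsov) tensor: T = (1-2p)/(p^2*(1-p)^2).
p = 0.89, 1-2p = -0.78, p^2 = 0.7921, (1-p)^2 = 0.0121.
T = -0.78/(0.7921 * 0.0121) = -81.382161.
In the p-coordinate, Gamma^(alpha) = Gamma^(0) - (alpha/2)*T with Gamma^(0) = (1/2)*g'(p) = -T/2,
so Gamma^(alpha) = -((1+alpha)/2)*T.
alpha = 1, -(1+alpha)/2 = -1.0.
Gamma = -1.0 * -81.382161 = 81.3822

81.3822


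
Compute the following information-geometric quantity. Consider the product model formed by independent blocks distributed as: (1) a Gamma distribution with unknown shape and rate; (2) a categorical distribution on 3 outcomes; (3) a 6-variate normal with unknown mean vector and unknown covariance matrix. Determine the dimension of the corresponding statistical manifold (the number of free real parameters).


The dimension of a statistical manifold equals the number of free
(independent) real parameters of the model. For a product of independent
blocks the parameter counts add.
- Gamma (shape, rate): 2.
- categorical on 3 outcomes (probabilities sum to 1): 3-1 = 2.
- 6-variate normal: 6 (mean) + 6*7/2 = 21 (symmetric covariance) = 27.
Total = 2 + 2 + 27 = 31.
Dimension = 31

31


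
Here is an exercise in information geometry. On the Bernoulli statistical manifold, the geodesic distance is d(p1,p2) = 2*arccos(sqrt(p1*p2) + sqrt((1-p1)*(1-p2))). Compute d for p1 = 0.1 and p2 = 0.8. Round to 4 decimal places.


Geodesic distance on Bernoulli manifold:
d(p1,p2) = 2*arccos(sqrt(p1*p2) + sqrt((1-p1)*(1-p2))).
sqrt(p1*p2) = sqrt(0.1*0.8) = 0.282843.
sqrt((1-p1)*(1-p2)) = sqrt(0.9*0.2) = 0.424264.
arg = 0.282843 + 0.424264 = 0.707107.
d = 2*arccos(0.707107) = 1.5708

1.5708


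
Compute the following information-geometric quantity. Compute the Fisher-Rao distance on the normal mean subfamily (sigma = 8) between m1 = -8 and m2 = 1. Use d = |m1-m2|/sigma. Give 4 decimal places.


On the fixed-variance normal subfamily, geodesic distance = |m1-m2|/sigma.
|-8 - 1| = 9.
sigma = 8.
d = 9/8 = 1.1250

1.1250


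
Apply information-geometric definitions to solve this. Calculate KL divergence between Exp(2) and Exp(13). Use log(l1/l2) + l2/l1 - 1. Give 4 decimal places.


KL divergence for exponential family:
KL = log(l1/l2) + l2/l1 - 1.
log(2/13) = -1.871802.
13/2 = 6.5.
KL = -1.871802 + 6.5 - 1 = 3.6282

3.6282


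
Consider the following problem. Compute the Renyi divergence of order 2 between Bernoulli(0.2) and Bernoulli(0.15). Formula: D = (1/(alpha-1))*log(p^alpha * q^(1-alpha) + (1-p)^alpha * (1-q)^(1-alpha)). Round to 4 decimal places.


Renyi divergence of order alpha between Bernoulli distributions:
D = (1/(alpha-1))*log(p^alpha * q^(1-alpha) + (1-p)^alpha * (1-q)^(1-alpha)).
alpha = 2, p = 0.2, q = 0.15.
p^alpha * q^(1-alpha) = 0.2^2 * 0.15^-1 = 0.266667.
(1-p)^alpha * (1-q)^(1-alpha) = 0.8^2 * 0.85^-1 = 0.752941.
sum = 0.266667 + 0.752941 = 1.019608.
D = (1/1)*log(1.019608) = 0.0194

0.0194


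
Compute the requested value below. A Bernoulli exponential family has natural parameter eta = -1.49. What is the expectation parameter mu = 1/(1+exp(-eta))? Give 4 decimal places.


Dual coordinate (expectation parameter) for Bernoulli:
mu = 1/(1+exp(-eta)).
eta = -1.49.
exp(-eta) = exp(1.49) = 4.437096.
mu = 1/(1+4.437096) = 0.1839

0.1839


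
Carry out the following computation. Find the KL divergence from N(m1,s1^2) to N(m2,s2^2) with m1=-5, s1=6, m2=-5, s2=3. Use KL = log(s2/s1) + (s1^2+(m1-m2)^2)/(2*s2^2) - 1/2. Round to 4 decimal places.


KL divergence between normal distributions:
KL = log(s2/s1) + (s1^2 + (m1-m2)^2)/(2*s2^2) - 1/2.
log(3/6) = -0.693147.
(6^2 + (-5--5)^2)/(2*3^2) = (36 + 0)/18 = 2.0.
KL = -0.693147 + 2.0 - 0.5 = 0.8069

0.8069


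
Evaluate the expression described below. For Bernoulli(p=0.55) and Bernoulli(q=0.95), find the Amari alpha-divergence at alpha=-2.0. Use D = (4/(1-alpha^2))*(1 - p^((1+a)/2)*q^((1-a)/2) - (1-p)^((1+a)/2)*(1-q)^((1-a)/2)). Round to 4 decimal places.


Amari alpha-divergence:
D = (4/(1-alpha^2))*(1 - p^((1+a)/2)*q^((1-a)/2) - (1-p)^((1+a)/2)*(1-q)^((1-a)/2)).
alpha = -2.0, p = 0.55, q = 0.95.
e1 = (1+alpha)/2 = -0.5, e2 = (1-alpha)/2 = 1.5.
t1 = p^e1 * q^e2 = 0.55^-0.5 * 0.95^1.5 = 1.248545.
t2 = (1-p)^e1 * (1-q)^e2 = 0.45^-0.5 * 0.05^1.5 = 0.016667.
4/(1-alpha^2) = -1.333333.
D = -1.333333*(1 - 1.248545 - 0.016667) = 0.3536

0.3536


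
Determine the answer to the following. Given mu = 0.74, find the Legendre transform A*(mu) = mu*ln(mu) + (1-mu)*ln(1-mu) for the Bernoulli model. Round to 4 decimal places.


Legendre transform for Bernoulli:
A*(mu) = mu*log(mu) + (1-mu)*log(1-mu).
mu = 0.74, 1-mu = 0.26.
mu*log(mu) = 0.74*log(0.74) = -0.222818.
(1-mu)*log(1-mu) = 0.26*log(0.26) = -0.350239.
A* = -0.222818 + -0.350239 = -0.5731

-0.5731


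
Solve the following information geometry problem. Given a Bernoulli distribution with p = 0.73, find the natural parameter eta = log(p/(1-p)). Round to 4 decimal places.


Natural parameter for Bernoulli: eta = log(p/(1-p)).
p = 0.73, 1-p = 0.27.
p/(1-p) = 2.703704.
eta = log(2.703704) = 0.9946

0.9946


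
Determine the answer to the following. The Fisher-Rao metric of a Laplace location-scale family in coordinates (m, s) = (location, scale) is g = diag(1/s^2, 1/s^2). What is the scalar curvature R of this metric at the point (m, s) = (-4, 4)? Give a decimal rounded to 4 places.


The metric has the form g = (A dm^2 + B ds^2)/s^2 with A = 1, B = 1.
Substitute u = sqrt(A/B)*m: g = B*(du^2 + ds^2)/s^2, i.e. B times the
Poincare upper half-plane metric, which has constant Gaussian curvature -1.
Scaling a 2D metric by a constant c divides the Gaussian curvature by c,
so K = -1/B = -1/(1) = -1.0000 everywhere (the point (m, s) = (-4, 4) is irrelevant:
the curvature is constant).
Scalar curvature in dimension 2: R = 2K = -2/(1) = -2.0000.

-2.0000


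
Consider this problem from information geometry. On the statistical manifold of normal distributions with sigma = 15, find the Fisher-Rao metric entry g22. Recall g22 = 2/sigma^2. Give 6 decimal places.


For the 2-parameter normal family, the Fisher metric has:
  g11 = 1/sigma^2, g22 = 2/sigma^2.
sigma = 15, sigma^2 = 225.
g22 = 0.008889

0.008889


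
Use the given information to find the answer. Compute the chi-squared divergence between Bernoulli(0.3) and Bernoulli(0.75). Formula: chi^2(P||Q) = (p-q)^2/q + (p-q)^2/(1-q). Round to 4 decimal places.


Chi-squared divergence between Bernoulli distributions:
chi^2 = (p-q)^2/q + (p-q)^2/(1-q).
p = 0.3, q = 0.75, p-q = -0.45.
(p-q)^2 = 0.2025.
term1 = 0.2025/0.75 = 0.27.
term2 = 0.2025/0.25 = 0.81.
chi^2 = 0.27 + 0.81 = 1.0800

1.0800


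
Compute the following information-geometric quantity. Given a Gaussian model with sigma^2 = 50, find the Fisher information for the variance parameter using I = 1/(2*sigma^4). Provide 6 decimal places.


Fisher information for variance: I(sigma^2) = 1/(2*sigma^4).
sigma^2 = 50, so sigma^4 = 2500.
I = 1/(2*2500) = 1/5000 = 0.000200

0.000200


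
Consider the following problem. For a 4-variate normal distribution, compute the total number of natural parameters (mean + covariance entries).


Exponential family dimension calculation:
For 4-dim MVN: mean has 4 params, covariance has 4*5/2 = 10 unique entries.
Total dim = 4 + 10 = 14.

14


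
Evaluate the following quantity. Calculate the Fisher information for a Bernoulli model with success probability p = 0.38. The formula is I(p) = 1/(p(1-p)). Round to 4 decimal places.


For Bernoulli(p), Fisher information is I(p) = 1/(p*(1-p)).
p = 0.38, 1-p = 0.62.
p*(1-p) = 0.2356.
I(p) = 1/0.2356 = 4.2445

4.2445


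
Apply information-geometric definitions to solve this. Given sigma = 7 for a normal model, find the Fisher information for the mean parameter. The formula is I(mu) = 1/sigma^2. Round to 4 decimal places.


The Fisher information for the mean of a normal distribution is I(mu) = 1/sigma^2.
sigma = 7, so sigma^2 = 49.
I(mu) = 1/49 = 0.0204

0.0204


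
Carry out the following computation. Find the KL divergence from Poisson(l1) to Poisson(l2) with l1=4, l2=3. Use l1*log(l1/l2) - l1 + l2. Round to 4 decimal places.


KL divergence for Poisson:
KL = l1*log(l1/l2) - l1 + l2.
l1 = 4, l2 = 3.
log(4/3) = 0.287682.
l1*log(l1/l2) = 4 * 0.287682 = 1.150728.
KL = 1.150728 - 4 + 3 = 0.1507

0.1507


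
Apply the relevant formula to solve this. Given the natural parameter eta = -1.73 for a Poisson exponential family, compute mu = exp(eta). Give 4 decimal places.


Expectation parameter for Poisson exponential family:
mu = exp(eta).
eta = -1.73.
mu = exp(-1.73) = 0.1773

0.1773


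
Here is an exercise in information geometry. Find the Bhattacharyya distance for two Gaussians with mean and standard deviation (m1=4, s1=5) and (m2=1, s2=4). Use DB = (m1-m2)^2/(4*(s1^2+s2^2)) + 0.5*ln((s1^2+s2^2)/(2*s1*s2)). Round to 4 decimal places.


Bhattacharyya distance between two Gaussians:
DB = (m1-m2)^2/(4*(s1^2+s2^2)) + (1/2)*ln((s1^2+s2^2)/(2*s1*s2)).
(m1-m2)^2 = (3)^2 = 9.
s1^2+s2^2 = 25 + 16 = 41.
term1 = 9/164 = 0.054878.
term2 = 0.5*ln(41/40.0) = 0.012346.
DB = 0.054878 + 0.012346 = 0.0672

0.0672


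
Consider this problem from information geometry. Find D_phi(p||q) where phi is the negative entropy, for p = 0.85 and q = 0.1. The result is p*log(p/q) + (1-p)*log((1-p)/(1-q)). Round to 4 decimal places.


Bregman divergence with negative entropy generator:
D = p*log(p/q) + (1-p)*log((1-p)/(1-q)).
p = 0.85, q = 0.1.
p*log(p/q) = 0.85*log(0.85/0.1) = 1.819056.
(1-p)*log((1-p)/(1-q)) = 0.15*log(0.15/0.9) = -0.268764.
D = 1.819056 + -0.268764 = 1.5503

1.5503


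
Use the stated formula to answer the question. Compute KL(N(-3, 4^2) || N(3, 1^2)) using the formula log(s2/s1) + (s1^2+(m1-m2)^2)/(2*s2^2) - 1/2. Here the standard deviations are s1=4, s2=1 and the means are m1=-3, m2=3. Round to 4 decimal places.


KL divergence between normal distributions:
KL = log(s2/s1) + (s1^2 + (m1-m2)^2)/(2*s2^2) - 1/2.
log(1/4) = -1.386294.
(4^2 + (-3-3)^2)/(2*1^2) = (16 + 36)/2 = 26.0.
KL = -1.386294 + 26.0 - 0.5 = 24.1137

24.1137


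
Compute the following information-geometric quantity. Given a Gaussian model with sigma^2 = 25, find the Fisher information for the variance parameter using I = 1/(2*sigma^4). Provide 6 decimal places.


Fisher information for variance: I(sigma^2) = 1/(2*sigma^4).
sigma^2 = 25, so sigma^4 = 625.
I = 1/(2*625) = 1/1250 = 0.000800

0.000800


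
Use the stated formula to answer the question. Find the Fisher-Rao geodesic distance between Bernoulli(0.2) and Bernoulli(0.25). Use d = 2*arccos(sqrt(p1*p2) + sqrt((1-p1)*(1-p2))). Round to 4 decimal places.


Geodesic distance on Bernoulli manifold:
d(p1,p2) = 2*arccos(sqrt(p1*p2) + sqrt((1-p1)*(1-p2))).
sqrt(p1*p2) = sqrt(0.2*0.25) = 0.223607.
sqrt((1-p1)*(1-p2)) = sqrt(0.8*0.75) = 0.774597.
arg = 0.223607 + 0.774597 = 0.998203.
d = 2*arccos(0.998203) = 0.1199

0.1199


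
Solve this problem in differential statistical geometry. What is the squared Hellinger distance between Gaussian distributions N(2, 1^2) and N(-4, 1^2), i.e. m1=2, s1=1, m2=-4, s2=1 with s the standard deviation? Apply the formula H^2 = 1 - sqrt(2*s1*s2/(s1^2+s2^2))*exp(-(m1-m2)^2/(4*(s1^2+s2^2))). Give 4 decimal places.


Squared Hellinger distance for Gaussians:
H^2 = 1 - sqrt(2*s1*s2/(s1^2+s2^2)) * exp(-(m1-m2)^2/(4*(s1^2+s2^2))).
s1^2 = 1, s2^2 = 1, s1^2+s2^2 = 2.
sqrt(2*1*1/(2)) = 1.0.
(m1-m2)^2 = (6)^2 = 36.
exp(-36/(4*2)) = exp(-4.5) = 0.011109.
H^2 = 1 - 1.0*0.011109 = 0.9889

0.9889


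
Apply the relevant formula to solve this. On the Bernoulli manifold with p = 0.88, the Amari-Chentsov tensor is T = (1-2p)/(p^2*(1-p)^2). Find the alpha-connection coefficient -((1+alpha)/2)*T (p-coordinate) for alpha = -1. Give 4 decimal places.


Skewness (Amari-Chentsov) tensor: T = (1-2p)/(p^2*(1-p)^2).
p = 0.88, 1-2p = -0.76, p^2 = 0.7744, (1-p)^2 = 0.0144.
T = -0.76/(0.7744 * 0.0144) = -68.153122.
In the p-coordinate, Gamma^(alpha) = Gamma^(0) - (alpha/2)*T with Gamma^(0) = (1/2)*g'(p) = -T/2,
so Gamma^(alpha) = -((1+alpha)/2)*T.
alpha = -1, -(1+alpha)/2 = 0.0.
Gamma = 0.0 * -68.153122 = 0.0000

0.0000


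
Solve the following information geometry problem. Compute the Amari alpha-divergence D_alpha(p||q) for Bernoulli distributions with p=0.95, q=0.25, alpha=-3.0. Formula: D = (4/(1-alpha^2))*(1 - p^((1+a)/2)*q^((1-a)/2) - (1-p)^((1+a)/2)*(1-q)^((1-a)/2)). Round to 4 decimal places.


Amari alpha-divergence:
D = (4/(1-alpha^2))*(1 - p^((1+a)/2)*q^((1-a)/2) - (1-p)^((1+a)/2)*(1-q)^((1-a)/2)).
alpha = -3.0, p = 0.95, q = 0.25.
e1 = (1+alpha)/2 = -1.0, e2 = (1-alpha)/2 = 2.0.
t1 = p^e1 * q^e2 = 0.95^-1.0 * 0.25^2.0 = 0.065789.
t2 = (1-p)^e1 * (1-q)^e2 = 0.05^-1.0 * 0.75^2.0 = 11.25.
4/(1-alpha^2) = -0.5.
D = -0.5*(1 - 0.065789 - 11.25) = 5.1579

5.1579


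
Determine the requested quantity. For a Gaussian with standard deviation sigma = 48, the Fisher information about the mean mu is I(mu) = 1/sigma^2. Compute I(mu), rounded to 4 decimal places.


The Fisher information for the mean of a normal distribution is I(mu) = 1/sigma^2.
sigma = 48, so sigma^2 = 2304.
I(mu) = 1/2304 = 0.0004

0.0004


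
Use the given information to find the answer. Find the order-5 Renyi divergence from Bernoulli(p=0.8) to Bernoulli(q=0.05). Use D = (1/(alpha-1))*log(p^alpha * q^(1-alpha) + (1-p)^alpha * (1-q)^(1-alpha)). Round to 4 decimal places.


Renyi divergence of order alpha between Bernoulli distributions:
D = (1/(alpha-1))*log(p^alpha * q^(1-alpha) + (1-p)^alpha * (1-q)^(1-alpha)).
alpha = 5, p = 0.8, q = 0.05.
p^alpha * q^(1-alpha) = 0.8^5 * 0.05^-4 = 52428.8.
(1-p)^alpha * (1-q)^(1-alpha) = 0.2^5 * 0.95^-4 = 0.000393.
sum = 52428.8 + 0.000393 = 52428.800393.
D = (1/4)*log(52428.800393) = 2.7168

2.7168


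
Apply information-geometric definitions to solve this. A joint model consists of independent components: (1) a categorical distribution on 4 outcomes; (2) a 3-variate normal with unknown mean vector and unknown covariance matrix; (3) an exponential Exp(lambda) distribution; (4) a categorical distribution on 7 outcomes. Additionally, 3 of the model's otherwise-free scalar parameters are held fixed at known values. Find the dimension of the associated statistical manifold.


The dimension of a statistical manifold equals the number of free
(independent) real parameters of the model. For a product of independent
blocks the parameter counts add.
- categorical on 4 outcomes (probabilities sum to 1): 4-1 = 3.
- 3-variate normal: 3 (mean) + 3*4/2 = 6 (symmetric covariance) = 9.
- exponential (lambda): 1.
- categorical on 7 outcomes (probabilities sum to 1): 7-1 = 6.
Total = 3 + 9 + 1 + 6 = 19.
3 parameter(s) fixed at known values: 19 - 3 = 16.
Dimension = 16

16


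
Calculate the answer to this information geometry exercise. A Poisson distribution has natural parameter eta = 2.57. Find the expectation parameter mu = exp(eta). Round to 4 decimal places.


Expectation parameter for Poisson exponential family:
mu = exp(eta).
eta = 2.57.
mu = exp(2.57) = 13.0658

13.0658


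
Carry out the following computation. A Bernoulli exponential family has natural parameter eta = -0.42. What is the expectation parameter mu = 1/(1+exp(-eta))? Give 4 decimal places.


Dual coordinate (expectation parameter) for Bernoulli:
mu = 1/(1+exp(-eta)).
eta = -0.42.
exp(-eta) = exp(0.42) = 1.521962.
mu = 1/(1+1.521962) = 0.3965

0.3965


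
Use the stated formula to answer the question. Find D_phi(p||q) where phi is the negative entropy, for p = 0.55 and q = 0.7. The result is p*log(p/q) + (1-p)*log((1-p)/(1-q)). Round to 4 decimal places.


Bregman divergence with negative entropy generator:
D = p*log(p/q) + (1-p)*log((1-p)/(1-q)).
p = 0.55, q = 0.7.
p*log(p/q) = 0.55*log(0.55/0.7) = -0.132639.
(1-p)*log((1-p)/(1-q)) = 0.45*log(0.45/0.3) = 0.182459.
D = -0.132639 + 0.182459 = 0.0498

0.0498


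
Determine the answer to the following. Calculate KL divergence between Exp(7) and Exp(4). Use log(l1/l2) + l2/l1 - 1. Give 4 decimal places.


KL divergence for exponential family:
KL = log(l1/l2) + l2/l1 - 1.
log(7/4) = 0.559616.
4/7 = 0.571429.
KL = 0.559616 + 0.571429 - 1 = 0.1310

0.1310


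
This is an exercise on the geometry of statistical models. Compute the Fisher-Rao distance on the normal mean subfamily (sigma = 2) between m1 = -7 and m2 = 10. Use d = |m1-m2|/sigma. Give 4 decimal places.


On the fixed-variance normal subfamily, geodesic distance = |m1-m2|/sigma.
|-7 - 10| = 17.
sigma = 2.
d = 17/2 = 8.5000

8.5000


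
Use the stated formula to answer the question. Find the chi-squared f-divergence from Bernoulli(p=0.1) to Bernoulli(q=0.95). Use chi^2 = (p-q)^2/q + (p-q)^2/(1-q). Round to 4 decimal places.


Chi-squared divergence between Bernoulli distributions:
chi^2 = (p-q)^2/q + (p-q)^2/(1-q).
p = 0.1, q = 0.95, p-q = -0.85.
(p-q)^2 = 0.7225.
term1 = 0.7225/0.95 = 0.760526.
term2 = 0.7225/0.05 = 14.45.
chi^2 = 0.760526 + 14.45 = 15.2105

15.2105


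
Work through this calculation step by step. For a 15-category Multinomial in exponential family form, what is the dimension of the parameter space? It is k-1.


Exponential family dimension calculation:
For Multinomial with k=15 categories, dim = k-1 = 14.

14


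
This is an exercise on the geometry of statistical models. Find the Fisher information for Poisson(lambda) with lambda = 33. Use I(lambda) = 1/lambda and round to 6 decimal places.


Fisher information for Poisson: I(lambda) = 1/lambda.
lambda = 33.
I(lambda) = 1/33 = 0.030303

0.030303


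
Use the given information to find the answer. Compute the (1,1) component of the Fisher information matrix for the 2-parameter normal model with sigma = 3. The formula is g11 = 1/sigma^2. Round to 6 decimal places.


For the 2-parameter normal family, the Fisher metric has:
  g11 = 1/sigma^2, g22 = 2/sigma^2.
sigma = 3, sigma^2 = 9.
g11 = 0.111111

0.111111


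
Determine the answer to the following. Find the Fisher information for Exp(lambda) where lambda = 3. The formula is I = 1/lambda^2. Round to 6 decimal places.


Fisher information for exponential: I(lambda) = 1/lambda^2.
lambda = 3, lambda^2 = 9.
I = 1/9 = 0.111111

0.111111


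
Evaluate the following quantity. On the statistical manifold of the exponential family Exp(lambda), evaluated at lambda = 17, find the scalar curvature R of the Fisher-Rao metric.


This family has a single free parameter, so its statistical manifold
is 1-dimensional. The Riemann curvature tensor of any 1-dimensional
Riemannian manifold vanishes identically, so R = 0.

0


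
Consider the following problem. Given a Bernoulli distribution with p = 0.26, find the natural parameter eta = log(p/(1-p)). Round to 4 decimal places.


Natural parameter for Bernoulli: eta = log(p/(1-p)).
p = 0.26, 1-p = 0.74.
p/(1-p) = 0.351351.
eta = log(0.351351) = -1.0460

-1.0460


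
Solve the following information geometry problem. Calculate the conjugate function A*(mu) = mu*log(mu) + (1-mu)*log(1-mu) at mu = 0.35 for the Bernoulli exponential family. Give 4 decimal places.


Legendre transform for Bernoulli:
A*(mu) = mu*log(mu) + (1-mu)*log(1-mu).
mu = 0.35, 1-mu = 0.65.
mu*log(mu) = 0.35*log(0.35) = -0.367438.
(1-mu)*log(1-mu) = 0.65*log(0.65) = -0.280009.
A* = -0.367438 + -0.280009 = -0.6474

-0.6474


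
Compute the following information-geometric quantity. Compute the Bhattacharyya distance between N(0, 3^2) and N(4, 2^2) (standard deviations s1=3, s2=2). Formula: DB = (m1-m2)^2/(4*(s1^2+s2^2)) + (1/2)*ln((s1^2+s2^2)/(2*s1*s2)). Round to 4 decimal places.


Bhattacharyya distance between two Gaussians:
DB = (m1-m2)^2/(4*(s1^2+s2^2)) + (1/2)*ln((s1^2+s2^2)/(2*s1*s2)).
(m1-m2)^2 = (-4)^2 = 16.
s1^2+s2^2 = 9 + 4 = 13.
term1 = 16/52 = 0.307692.
term2 = 0.5*ln(13/12.0) = 0.040021.
DB = 0.307692 + 0.040021 = 0.3477

0.3477


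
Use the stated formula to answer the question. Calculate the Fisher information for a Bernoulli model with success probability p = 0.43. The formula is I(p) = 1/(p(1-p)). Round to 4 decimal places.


For Bernoulli(p), Fisher information is I(p) = 1/(p*(1-p)).
p = 0.43, 1-p = 0.57.
p*(1-p) = 0.2451.
I(p) = 1/0.2451 = 4.0800

4.0800


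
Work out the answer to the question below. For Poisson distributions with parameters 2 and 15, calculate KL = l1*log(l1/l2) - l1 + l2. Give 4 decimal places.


KL divergence for Poisson:
KL = l1*log(l1/l2) - l1 + l2.
l1 = 2, l2 = 15.
log(2/15) = -2.014903.
l1*log(l1/l2) = 2 * -2.014903 = -4.029806.
KL = -4.029806 - 2 + 15 = 8.9702

8.9702


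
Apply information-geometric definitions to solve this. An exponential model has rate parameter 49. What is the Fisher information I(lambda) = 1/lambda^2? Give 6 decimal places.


Fisher information for exponential: I(lambda) = 1/lambda^2.
lambda = 49, lambda^2 = 2401.
I = 1/2401 = 0.000416

0.000416


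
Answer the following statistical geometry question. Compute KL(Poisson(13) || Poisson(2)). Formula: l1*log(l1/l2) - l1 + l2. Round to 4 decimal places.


KL divergence for Poisson:
KL = l1*log(l1/l2) - l1 + l2.
l1 = 13, l2 = 2.
log(13/2) = 1.871802.
l1*log(l1/l2) = 13 * 1.871802 = 24.333428.
KL = 24.333428 - 13 + 2 = 13.3334

13.3334


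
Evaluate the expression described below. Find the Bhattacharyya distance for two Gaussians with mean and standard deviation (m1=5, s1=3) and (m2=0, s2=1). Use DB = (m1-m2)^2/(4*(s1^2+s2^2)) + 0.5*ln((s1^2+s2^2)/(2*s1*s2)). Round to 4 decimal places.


Bhattacharyya distance between two Gaussians:
DB = (m1-m2)^2/(4*(s1^2+s2^2)) + (1/2)*ln((s1^2+s2^2)/(2*s1*s2)).
(m1-m2)^2 = (5)^2 = 25.
s1^2+s2^2 = 9 + 1 = 10.
term1 = 25/40 = 0.625.
term2 = 0.5*ln(10/6.0) = 0.255413.
DB = 0.625 + 0.255413 = 0.8804

0.8804


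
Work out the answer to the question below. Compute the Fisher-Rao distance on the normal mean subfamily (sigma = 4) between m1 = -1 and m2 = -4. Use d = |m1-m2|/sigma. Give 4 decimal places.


On the fixed-variance normal subfamily, geodesic distance = |m1-m2|/sigma.
|-1 - -4| = 3.
sigma = 4.
d = 3/4 = 0.7500

0.7500


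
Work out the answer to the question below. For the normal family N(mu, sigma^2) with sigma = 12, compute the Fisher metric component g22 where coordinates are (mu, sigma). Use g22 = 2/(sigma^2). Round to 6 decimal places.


For the 2-parameter normal family, the Fisher metric has:
  g11 = 1/sigma^2, g22 = 2/sigma^2.
sigma = 12, sigma^2 = 144.
g22 = 0.013889

0.013889


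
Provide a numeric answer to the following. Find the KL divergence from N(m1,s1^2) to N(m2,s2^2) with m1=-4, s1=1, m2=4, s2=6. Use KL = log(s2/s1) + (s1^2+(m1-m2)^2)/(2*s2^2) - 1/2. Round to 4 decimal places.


KL divergence between normal distributions:
KL = log(s2/s1) + (s1^2 + (m1-m2)^2)/(2*s2^2) - 1/2.
log(6/1) = 1.791759.
(1^2 + (-4-4)^2)/(2*6^2) = (1 + 64)/72 = 0.902778.
KL = 1.791759 + 0.902778 - 0.5 = 2.1945

2.1945


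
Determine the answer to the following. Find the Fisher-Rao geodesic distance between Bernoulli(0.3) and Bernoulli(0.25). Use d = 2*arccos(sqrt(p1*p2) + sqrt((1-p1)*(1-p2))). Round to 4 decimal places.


Geodesic distance on Bernoulli manifold:
d(p1,p2) = 2*arccos(sqrt(p1*p2) + sqrt((1-p1)*(1-p2))).
sqrt(p1*p2) = sqrt(0.3*0.25) = 0.273861.
sqrt((1-p1)*(1-p2)) = sqrt(0.7*0.75) = 0.724569.
arg = 0.273861 + 0.724569 = 0.99843.
d = 2*arccos(0.99843) = 0.1121

0.1121


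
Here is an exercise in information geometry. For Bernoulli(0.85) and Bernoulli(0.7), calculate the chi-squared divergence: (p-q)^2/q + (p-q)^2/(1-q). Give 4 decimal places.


Chi-squared divergence between Bernoulli distributions:
chi^2 = (p-q)^2/q + (p-q)^2/(1-q).
p = 0.85, q = 0.7, p-q = 0.15.
(p-q)^2 = 0.0225.
term1 = 0.0225/0.7 = 0.032143.
term2 = 0.0225/0.3 = 0.075.
chi^2 = 0.032143 + 0.075 = 0.1071

0.1071


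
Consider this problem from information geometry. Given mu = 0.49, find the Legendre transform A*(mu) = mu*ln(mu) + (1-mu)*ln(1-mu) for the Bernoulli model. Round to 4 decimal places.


Legendre transform for Bernoulli:
A*(mu) = mu*log(mu) + (1-mu)*log(1-mu).
mu = 0.49, 1-mu = 0.51.
mu*log(mu) = 0.49*log(0.49) = -0.349541.
(1-mu)*log(1-mu) = 0.51*log(0.51) = -0.343406.
A* = -0.349541 + -0.343406 = -0.6929

-0.6929


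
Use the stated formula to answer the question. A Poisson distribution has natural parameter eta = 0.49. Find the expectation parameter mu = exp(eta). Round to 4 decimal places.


Expectation parameter for Poisson exponential family:
mu = exp(eta).
eta = 0.49.
mu = exp(0.49) = 1.6323

1.6323


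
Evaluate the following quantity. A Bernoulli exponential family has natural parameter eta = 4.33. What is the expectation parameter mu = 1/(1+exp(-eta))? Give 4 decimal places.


Dual coordinate (expectation parameter) for Bernoulli:
mu = 1/(1+exp(-eta)).
eta = 4.33.
exp(-eta) = exp(-4.33) = 0.013168.
mu = 1/(1+0.013168) = 0.9870

0.9870


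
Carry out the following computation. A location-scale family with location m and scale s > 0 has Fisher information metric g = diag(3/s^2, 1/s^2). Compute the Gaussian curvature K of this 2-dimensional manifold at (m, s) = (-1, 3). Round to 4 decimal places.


The metric has the form g = (A dm^2 + B ds^2)/s^2 with A = 3, B = 1.
Substitute u = sqrt(A/B)*m: g = B*(du^2 + ds^2)/s^2, i.e. B times the
Poincare upper half-plane metric, which has constant Gaussian curvature -1.
Scaling a 2D metric by a constant c divides the Gaussian curvature by c,
so K = -1/B = -1/(1) = -1.0000 everywhere (the point (m, s) = (-1, 3) is irrelevant:
the curvature is constant).
The requested Gaussian curvature is K = -1.0000.

-1.0000


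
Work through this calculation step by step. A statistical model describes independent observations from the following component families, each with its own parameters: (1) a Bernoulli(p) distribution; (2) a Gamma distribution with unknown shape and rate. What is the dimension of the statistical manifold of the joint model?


The dimension of a statistical manifold equals the number of free
(independent) real parameters of the model. For a product of independent
blocks the parameter counts add.
- Bernoulli (p): 1.
- Gamma (shape, rate): 2.
Total = 1 + 2 = 3.
Dimension = 3

3


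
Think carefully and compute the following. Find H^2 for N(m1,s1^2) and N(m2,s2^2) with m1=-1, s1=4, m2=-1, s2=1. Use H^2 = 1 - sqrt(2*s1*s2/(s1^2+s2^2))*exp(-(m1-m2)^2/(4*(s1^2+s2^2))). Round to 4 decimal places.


Squared Hellinger distance for Gaussians:
H^2 = 1 - sqrt(2*s1*s2/(s1^2+s2^2)) * exp(-(m1-m2)^2/(4*(s1^2+s2^2))).
s1^2 = 16, s2^2 = 1, s1^2+s2^2 = 17.
sqrt(2*4*1/(17)) = 0.685994.
(m1-m2)^2 = (0)^2 = 0.
exp(-0/(4*17)) = exp(0.0) = 1.0.
H^2 = 1 - 0.685994*1.0 = 0.3140

0.3140


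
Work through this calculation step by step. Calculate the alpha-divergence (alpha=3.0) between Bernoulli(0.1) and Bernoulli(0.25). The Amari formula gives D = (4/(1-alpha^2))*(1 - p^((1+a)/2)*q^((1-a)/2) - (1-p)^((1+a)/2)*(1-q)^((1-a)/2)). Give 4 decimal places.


Amari alpha-divergence:
D = (4/(1-alpha^2))*(1 - p^((1+a)/2)*q^((1-a)/2) - (1-p)^((1+a)/2)*(1-q)^((1-a)/2)).
alpha = 3.0, p = 0.1, q = 0.25.
e1 = (1+alpha)/2 = 2.0, e2 = (1-alpha)/2 = -1.0.
t1 = p^e1 * q^e2 = 0.1^2.0 * 0.25^-1.0 = 0.04.
t2 = (1-p)^e1 * (1-q)^e2 = 0.9^2.0 * 0.75^-1.0 = 1.08.
4/(1-alpha^2) = -0.5.
D = -0.5*(1 - 0.04 - 1.08) = 0.0600

0.0600


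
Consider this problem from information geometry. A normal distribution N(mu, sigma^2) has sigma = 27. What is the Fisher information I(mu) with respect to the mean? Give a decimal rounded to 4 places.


The Fisher information for the mean of a normal distribution is I(mu) = 1/sigma^2.
sigma = 27, so sigma^2 = 729.
I(mu) = 1/729 = 0.0014

0.0014


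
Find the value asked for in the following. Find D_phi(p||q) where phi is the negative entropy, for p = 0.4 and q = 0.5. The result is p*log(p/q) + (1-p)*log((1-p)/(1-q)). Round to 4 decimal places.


Bregman divergence with negative entropy generator:
D = p*log(p/q) + (1-p)*log((1-p)/(1-q)).
p = 0.4, q = 0.5.
p*log(p/q) = 0.4*log(0.4/0.5) = -0.089257.
(1-p)*log((1-p)/(1-q)) = 0.6*log(0.6/0.5) = 0.109393.
D = -0.089257 + 0.109393 = 0.0201

0.0201
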